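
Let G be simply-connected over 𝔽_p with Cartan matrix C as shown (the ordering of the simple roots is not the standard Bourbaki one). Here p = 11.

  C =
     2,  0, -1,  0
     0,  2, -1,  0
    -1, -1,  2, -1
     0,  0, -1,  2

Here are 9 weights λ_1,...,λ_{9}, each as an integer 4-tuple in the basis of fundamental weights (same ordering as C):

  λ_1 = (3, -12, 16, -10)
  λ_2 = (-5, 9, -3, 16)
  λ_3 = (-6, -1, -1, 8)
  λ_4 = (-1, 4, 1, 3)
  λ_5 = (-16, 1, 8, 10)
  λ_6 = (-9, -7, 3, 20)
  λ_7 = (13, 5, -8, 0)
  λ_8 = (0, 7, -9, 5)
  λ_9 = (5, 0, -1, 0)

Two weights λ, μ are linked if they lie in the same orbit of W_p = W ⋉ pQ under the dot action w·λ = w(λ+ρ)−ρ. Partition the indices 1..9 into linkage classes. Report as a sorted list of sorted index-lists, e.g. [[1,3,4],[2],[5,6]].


Dynkin diagram of C (from the 6 off-diagonal −1 entries): D_4.

λ_j+ρ reflected into Ā_11 (⟨·,θ^∨⟩≤11); 4-tuples as given:

    λ_1+ρ ↦ (6, 1, 0, 1)
    λ_2+ρ ↦ (4, 2, 1, 3)
    λ_3+ρ ↦ (0, 5, 0, 4)
    λ_4+ρ ↦ (0, 5, 0, 4)
    λ_5+ρ ↦ (0, 5, 0, 4)
    λ_6+ρ ↦ (4, 2, 1, 3)
    λ_7+ρ ↦ (4, 2, 1, 3)
    λ_8+ρ ↦ (6, 1, 0, 1)
    λ_9+ρ ↦ (6, 1, 0, 1)

Linkage partition of the 9 weights (3 classes, p=11):

[[1, 8, 9], [2, 6, 7], [3, 4, 5]]


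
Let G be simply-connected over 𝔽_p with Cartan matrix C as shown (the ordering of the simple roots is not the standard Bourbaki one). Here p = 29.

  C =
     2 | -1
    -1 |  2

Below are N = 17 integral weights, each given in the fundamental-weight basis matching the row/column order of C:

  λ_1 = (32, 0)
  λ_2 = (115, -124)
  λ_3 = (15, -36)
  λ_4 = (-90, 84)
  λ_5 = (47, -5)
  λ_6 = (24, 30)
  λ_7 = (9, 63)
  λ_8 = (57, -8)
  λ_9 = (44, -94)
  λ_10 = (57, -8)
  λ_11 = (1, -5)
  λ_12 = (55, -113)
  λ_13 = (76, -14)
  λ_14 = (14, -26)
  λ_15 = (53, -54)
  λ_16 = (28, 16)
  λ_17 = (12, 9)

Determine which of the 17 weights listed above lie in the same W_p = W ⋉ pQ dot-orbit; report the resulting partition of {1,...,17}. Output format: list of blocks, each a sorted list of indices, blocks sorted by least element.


Type A_2, rank 2, |W|=6; reorder rows/cols to standard.

Alcove-folded reps (p=29, 17 weights, presented ϖ-order):

  1: (24, 4)
  2: (0, 22)
  3: (13, 10)
  4: (2, 2)
  5: (10, 15)
  6: (2, 2)
  7: (13, 10)
  8: (0, 22)
  9: (13, 10)
  10: (0, 22)
  11: (2, 2)
  12: (2, 2)
  13: (13, 10)
  14: (10, 15)
  15: (24, 4)
  16: (12, 0)
  17: (13, 10)

Linkage partition of the 17 weights (6 classes, p=29):

[[1, 15], [2, 8, 10], [3, 7, 9, 13, 17], [4, 6, 11, 12], [5, 14], [16]]


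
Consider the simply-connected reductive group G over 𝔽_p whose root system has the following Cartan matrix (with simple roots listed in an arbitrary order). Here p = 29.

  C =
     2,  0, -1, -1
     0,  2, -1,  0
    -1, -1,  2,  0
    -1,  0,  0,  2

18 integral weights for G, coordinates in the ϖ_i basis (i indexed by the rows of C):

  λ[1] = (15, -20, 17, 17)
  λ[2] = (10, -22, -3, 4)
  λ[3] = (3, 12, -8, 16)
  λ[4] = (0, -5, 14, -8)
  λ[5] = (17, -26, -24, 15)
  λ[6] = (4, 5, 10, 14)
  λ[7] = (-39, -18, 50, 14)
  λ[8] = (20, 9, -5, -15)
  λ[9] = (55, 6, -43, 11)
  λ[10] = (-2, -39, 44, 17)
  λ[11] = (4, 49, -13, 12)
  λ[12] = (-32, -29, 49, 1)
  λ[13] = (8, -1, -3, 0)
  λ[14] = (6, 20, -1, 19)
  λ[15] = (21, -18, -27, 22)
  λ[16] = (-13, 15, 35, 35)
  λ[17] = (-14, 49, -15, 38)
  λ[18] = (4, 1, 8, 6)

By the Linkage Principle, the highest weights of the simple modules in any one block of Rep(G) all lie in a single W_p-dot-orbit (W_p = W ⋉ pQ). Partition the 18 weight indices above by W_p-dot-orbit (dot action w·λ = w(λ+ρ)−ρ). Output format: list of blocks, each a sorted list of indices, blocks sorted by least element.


Type A_4, rank 4, |W|=120; reorder rows/cols to standard.

W_29-reps of the 18 weights in Ā_29 (same 4-coord order as C):

    [1] (6, 1, 4, 5)
    [2] (5, 2, 9, 7)
    [3] (3, 6, 4, 14)
    [4] (6, 4, 5, 1)
    [5] (6, 1, 4, 5)
    [6] (5, 2, 9, 7)
    [7] (6, 4, 5, 1)
    [8] (3, 6, 4, 14)
    [9] (3, 6, 4, 14)
    [10] (6, 4, 5, 1)
    [11] (5, 2, 9, 7)
    [12] (7, 2, 0, 1)
    [13] (7, 2, 0, 1)
    [14] (7, 2, 0, 1)
    [15] (3, 6, 4, 14)
    [16] (5, 6, 11, 2)
    [17] (3, 6, 4, 14)
    [18] (5, 2, 9, 7)

Partition of {1..18} into 6 W_29-dot-orbits:

[[1, 5], [2, 6, 11, 18], [3, 8, 9, 15, 17], [4, 7, 10], [12, 13, 14], [16]]


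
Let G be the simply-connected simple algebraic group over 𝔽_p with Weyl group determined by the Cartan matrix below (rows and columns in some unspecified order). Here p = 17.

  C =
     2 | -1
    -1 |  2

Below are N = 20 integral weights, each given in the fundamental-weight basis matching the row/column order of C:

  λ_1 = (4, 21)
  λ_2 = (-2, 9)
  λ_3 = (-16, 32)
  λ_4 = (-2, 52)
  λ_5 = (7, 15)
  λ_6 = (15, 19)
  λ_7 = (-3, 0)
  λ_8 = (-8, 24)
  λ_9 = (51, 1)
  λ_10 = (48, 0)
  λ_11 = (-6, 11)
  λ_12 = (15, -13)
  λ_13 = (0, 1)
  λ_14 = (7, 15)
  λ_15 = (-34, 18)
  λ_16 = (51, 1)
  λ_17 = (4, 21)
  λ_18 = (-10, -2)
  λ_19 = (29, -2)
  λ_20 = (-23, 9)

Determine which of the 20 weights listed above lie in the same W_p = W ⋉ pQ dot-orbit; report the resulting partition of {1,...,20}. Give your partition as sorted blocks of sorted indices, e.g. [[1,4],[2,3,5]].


Cartan matrix: type A_2 (|W|=6); un-permuting the 2 rows.

Each λ_j+ρ reduced to Ā_17; 2-tuples below use C's row order:

  λ_1+ρ ↦ (5, 7)
  λ_2+ρ ↦ (1, 9)
  λ_3+ρ ↦ (1, 1)
  λ_4+ρ ↦ (1, 1)
  λ_5+ρ ↦ (1, 9)
  λ_6+ρ ↦ (1, 2)
  λ_7+ρ ↦ (1, 1)
  λ_8+ρ ↦ (1, 9)
  λ_9+ρ ↦ (1, 2)
  λ_10+ρ ↦ (1, 1)
  λ_11+ρ ↦ (5, 7)
  λ_12+ρ ↦ (4, 12)
  λ_13+ρ ↦ (1, 2)
  λ_14+ρ ↦ (1, 9)
  λ_15+ρ ↦ (1, 2)
  λ_16+ρ ↦ (1, 2)
  λ_17+ρ ↦ (5, 7)
  λ_18+ρ ↦ (1, 9)
  λ_19+ρ ↦ (4, 12)
  λ_20+ρ ↦ (5, 7)

Grouping the 20 weights by Ā_17-representative: 5 linkage classes.

[[1, 11, 17, 20], [2, 5, 8, 14, 18], [3, 4, 7, 10], [6, 9, 13, 15, 16], [12, 19]]


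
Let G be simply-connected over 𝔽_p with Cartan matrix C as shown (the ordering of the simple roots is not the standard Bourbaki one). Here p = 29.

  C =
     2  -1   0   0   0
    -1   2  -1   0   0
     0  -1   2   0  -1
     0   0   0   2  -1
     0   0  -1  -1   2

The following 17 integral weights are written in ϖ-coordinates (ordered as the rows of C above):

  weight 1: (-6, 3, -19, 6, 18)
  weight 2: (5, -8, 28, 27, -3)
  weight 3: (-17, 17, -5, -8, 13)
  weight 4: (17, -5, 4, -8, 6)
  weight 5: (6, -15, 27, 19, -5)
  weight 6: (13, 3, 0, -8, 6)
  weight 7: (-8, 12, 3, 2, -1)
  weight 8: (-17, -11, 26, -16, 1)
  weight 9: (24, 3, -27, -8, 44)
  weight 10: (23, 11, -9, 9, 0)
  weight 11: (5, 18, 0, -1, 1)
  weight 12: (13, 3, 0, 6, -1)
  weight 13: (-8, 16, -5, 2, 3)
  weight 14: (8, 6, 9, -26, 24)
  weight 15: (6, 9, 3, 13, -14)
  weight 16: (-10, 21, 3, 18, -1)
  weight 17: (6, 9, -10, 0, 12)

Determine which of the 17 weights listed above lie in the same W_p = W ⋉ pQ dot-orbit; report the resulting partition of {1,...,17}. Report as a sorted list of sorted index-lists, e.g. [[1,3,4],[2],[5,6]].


Root system A_5: the 5×5 matrix C matches after relabeling.

Ā_29 reps of the 17 weights (A_5, coords as presented):

    1: (14, 4, 1, 7, 0)
    2: (6, 19, 1, 0, 2)
    3: (14, 2, 2, 7, 3)
    4: (14, 4, 1, 7, 0)
    5: (7, 1, 9, 1, 4)
    6: (14, 4, 1, 7, 0)
    7: (7, 6, 4, 3, 0)
    8: (10, 4, 12, 2, 1)
    9: (7, 6, 4, 3, 0)
    10: (14, 4, 1, 7, 0)
    11: (6, 19, 1, 0, 2)
    12: (14, 4, 1, 7, 0)
    13: (7, 6, 4, 3, 0)
    14: (7, 6, 4, 3, 0)
    15: (7, 1, 9, 1, 4)
    16: (7, 6, 4, 3, 0)
    17: (7, 1, 9, 1, 4)

The 17 indices split into 6 linkage classes (same alcove rep ⇔ same W_29-dot-orbit):

[[1, 4, 6, 10, 12], [2, 11], [3], [5, 15, 17], [7, 9, 13, 14, 16], [8]]


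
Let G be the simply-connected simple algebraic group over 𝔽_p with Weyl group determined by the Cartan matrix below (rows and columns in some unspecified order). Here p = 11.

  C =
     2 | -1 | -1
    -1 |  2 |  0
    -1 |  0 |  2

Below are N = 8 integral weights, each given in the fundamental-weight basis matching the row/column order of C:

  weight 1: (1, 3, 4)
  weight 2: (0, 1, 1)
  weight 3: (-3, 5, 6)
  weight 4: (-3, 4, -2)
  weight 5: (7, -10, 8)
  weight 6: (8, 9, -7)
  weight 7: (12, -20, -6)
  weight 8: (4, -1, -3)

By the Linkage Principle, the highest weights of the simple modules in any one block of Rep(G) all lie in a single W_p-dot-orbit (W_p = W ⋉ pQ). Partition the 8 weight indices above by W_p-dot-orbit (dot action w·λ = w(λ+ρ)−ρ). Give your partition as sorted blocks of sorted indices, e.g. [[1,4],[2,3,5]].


Cartan matrix: type A_3 (|W|=24); un-permuting the 3 rows.

Folding the 8 weights λ_j+ρ into Ā_11 (reps in the given 3-coord order):

  1: (2, 4, 5)
  2: (1, 2, 2)
  3: (2, 4, 5)
  4: (1, 2, 2)
  5: (1, 2, 2)
  6: (1, 2, 2)
  7: (3, 0, 2)
  8: (3, 0, 2)

The 8 indices split into 3 linkage classes (same alcove rep ⇔ same W_11-dot-orbit):

[[1, 3], [2, 4, 5, 6], [7, 8]]


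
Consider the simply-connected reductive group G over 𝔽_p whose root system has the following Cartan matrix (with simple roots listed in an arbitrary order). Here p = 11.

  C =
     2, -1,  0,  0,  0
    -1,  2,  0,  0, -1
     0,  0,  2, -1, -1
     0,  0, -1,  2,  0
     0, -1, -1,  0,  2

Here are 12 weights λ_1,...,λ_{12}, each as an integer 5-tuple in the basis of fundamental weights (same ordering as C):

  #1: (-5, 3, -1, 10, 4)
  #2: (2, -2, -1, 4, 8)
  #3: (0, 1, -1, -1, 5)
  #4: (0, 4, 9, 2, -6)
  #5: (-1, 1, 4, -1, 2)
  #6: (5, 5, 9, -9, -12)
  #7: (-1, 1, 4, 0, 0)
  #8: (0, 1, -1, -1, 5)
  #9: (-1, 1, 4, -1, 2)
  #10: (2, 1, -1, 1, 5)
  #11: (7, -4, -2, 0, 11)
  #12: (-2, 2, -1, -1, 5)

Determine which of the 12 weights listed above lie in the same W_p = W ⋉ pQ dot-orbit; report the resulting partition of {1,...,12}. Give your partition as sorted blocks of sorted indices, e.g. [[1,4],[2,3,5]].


A_5 Cartan matrix, 5 simple roots permuted; ρ=(1,1,1,1,1).

Folding the 12 weights λ_j+ρ into Ā_11 (reps in the given 5-coord order):

  λ_1+ρ ↦ (0, 5, 0, 2, 0);  λ_2+ρ ↦ (1, 2, 0, 0, 6);  λ_3+ρ ↦ (1, 2, 0, 0, 6);  λ_4+ρ ↦ (0, 2, 5, 0, 3);  λ_5+ρ ↦ (0, 2, 5, 0, 3);  λ_6+ρ ↦ (0, 2, 5, 0, 3);  λ_7+ρ ↦ (0, 2, 5, 1, 1);  λ_8+ρ ↦ (1, 2, 0, 0, 6);  λ_9+ρ ↦ (0, 2, 5, 0, 3);  λ_10+ρ ↦ (1, 2, 0, 0, 6);  λ_11+ρ ↦ (0, 2, 5, 0, 3);  λ_12+ρ ↦ (1, 2, 0, 0, 6)

Linkage partition of the 12 weights (4 classes, p=11):

[[1], [2, 3, 8, 10, 12], [4, 5, 6, 9, 11], [7]]


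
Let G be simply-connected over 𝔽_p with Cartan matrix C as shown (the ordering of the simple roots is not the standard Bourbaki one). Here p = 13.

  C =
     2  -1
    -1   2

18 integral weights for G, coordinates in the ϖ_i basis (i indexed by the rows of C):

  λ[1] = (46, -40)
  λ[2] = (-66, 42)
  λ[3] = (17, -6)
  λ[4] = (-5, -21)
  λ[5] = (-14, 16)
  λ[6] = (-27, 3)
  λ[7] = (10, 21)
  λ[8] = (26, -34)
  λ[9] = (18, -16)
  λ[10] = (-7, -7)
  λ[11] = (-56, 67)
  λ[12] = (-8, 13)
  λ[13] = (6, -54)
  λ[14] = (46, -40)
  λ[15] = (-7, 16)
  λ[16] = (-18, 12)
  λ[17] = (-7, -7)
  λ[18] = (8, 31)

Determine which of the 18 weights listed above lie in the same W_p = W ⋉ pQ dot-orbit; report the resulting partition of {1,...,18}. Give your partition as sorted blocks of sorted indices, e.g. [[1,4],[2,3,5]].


C ↔ A_2 under row/col permutation; |W(A_2)| = 6.

Folding the 18 weights λ_j+ρ into Ā_13 (reps in the given 2-coord order):

  [1] (8, 0);  [2] (9, 0);  [3] (8, 0);  [4] (2, 7);  [5] (9, 0);  [6] (9, 0);  [7] (2, 7);  [8] (6, 6);  [9] (2, 7);  [10] (6, 6);  [11] (3, 0);  [12] (6, 6);  [13] (6, 6);  [14] (8, 0);  [15] (2, 7);  [16] (9, 0);  [17] (6, 6);  [18] (2, 7)

The 18 indices split into 5 linkage classes (same alcove rep ⇔ same W_13-dot-orbit):

[[1, 3, 14], [2, 5, 6, 16], [4, 7, 9, 15, 18], [8, 10, 12, 13, 17], [11]]


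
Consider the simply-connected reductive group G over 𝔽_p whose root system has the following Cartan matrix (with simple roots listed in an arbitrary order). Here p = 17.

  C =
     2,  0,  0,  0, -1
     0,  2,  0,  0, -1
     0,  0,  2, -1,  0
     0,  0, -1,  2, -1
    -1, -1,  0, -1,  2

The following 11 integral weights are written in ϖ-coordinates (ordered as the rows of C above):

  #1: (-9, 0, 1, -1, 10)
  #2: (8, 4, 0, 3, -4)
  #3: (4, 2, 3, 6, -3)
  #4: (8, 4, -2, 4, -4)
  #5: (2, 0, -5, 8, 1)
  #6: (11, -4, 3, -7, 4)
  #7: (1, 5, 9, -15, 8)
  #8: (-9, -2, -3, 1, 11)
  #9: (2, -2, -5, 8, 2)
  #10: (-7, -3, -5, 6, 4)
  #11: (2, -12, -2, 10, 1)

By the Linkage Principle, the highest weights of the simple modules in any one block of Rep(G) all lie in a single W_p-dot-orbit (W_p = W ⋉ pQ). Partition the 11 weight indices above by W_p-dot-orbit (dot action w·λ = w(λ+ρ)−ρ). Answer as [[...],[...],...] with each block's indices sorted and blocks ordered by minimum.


Type D_5, rank 5, |W|=1920; reorder rows/cols to standard.

λ_j+ρ reflected into Ā_17 (⟨·,θ^∨⟩≤17); 5-tuples as given:

    [1] (8, 1, 2, 0, 3)
    [2] (6, 2, 1, 1, 3)
    [3] (3, 1, 4, 0, 2)
    [4] (6, 2, 1, 1, 3)
    [5] (3, 1, 4, 0, 2)
    [6] (8, 1, 2, 0, 3)
    [7] (3, 1, 4, 0, 2)
    [8] (8, 1, 2, 0, 3)
    [9] (3, 1, 4, 0, 2)
    [10] (3, 1, 4, 0, 2)
    [11] (6, 2, 1, 1, 3)

3 distinct reps among the 11 weights ⇒ 3 W_17-linkage classes:

[[1, 6, 8], [2, 4, 11], [3, 5, 7, 9, 10]]


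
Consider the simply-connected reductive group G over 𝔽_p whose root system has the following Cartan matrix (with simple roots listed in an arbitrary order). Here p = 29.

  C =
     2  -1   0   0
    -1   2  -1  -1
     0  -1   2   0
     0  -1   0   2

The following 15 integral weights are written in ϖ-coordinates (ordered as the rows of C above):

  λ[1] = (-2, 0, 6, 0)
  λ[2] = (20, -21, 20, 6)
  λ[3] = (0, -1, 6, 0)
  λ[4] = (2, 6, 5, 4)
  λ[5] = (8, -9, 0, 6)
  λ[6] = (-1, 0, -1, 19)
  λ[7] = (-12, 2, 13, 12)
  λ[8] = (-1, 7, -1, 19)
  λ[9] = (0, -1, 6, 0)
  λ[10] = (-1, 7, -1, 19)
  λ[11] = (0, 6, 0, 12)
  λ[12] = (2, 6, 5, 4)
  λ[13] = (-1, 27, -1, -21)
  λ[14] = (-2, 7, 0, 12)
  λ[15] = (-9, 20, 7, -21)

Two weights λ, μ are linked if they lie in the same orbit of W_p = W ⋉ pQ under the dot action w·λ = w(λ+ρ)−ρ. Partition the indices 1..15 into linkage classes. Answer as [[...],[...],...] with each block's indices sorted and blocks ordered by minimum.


Type D_4, rank 4, |W|=192; reorder rows/cols to standard.

λ_j+ρ reflected into Ā_29 (⟨·,θ^∨⟩≤29); 4-tuples as given:

  [1] (1, 0, 7, 1)
  [2] (1, 7, 1, 13)
  [3] (1, 0, 7, 1)
  [4] (3, 7, 6, 5)
  [5] (1, 0, 7, 1)
  [6] (0, 1, 0, 20)
  [7] (3, 7, 6, 5)
  [8] (0, 1, 0, 20)
  [9] (1, 0, 7, 1)
  [10] (0, 1, 0, 20)
  [11] (1, 7, 1, 13)
  [12] (3, 7, 6, 5)
  [13] (0, 1, 0, 20)
  [14] (1, 7, 1, 13)
  [15] (1, 7, 1, 13)

These 15 weights hit 4 W_29-dot-orbits; sizes (4, 4, 3, 4):

[[1, 3, 5, 9], [2, 11, 14, 15], [4, 7, 12], [6, 8, 10, 13]]


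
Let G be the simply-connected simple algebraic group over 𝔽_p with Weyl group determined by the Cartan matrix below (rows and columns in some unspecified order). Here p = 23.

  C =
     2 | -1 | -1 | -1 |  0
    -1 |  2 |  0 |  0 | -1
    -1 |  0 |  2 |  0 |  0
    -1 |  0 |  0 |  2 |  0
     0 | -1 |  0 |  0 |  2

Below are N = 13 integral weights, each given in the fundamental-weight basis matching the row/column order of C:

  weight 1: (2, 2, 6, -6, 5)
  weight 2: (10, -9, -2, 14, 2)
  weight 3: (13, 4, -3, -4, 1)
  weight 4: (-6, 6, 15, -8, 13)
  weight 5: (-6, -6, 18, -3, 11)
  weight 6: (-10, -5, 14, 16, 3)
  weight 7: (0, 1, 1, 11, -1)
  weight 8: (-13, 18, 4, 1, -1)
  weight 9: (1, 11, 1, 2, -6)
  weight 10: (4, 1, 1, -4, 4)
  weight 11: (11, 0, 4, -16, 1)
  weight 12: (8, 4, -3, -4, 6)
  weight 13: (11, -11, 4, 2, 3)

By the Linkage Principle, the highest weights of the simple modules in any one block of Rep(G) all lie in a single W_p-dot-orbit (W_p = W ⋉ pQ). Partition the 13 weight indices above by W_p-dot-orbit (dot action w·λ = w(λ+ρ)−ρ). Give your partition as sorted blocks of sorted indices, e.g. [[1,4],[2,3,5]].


Type D_5, rank 5, |W|=1920; reorder rows/cols to standard.

λ_j+ρ reflected into Ā_23 (⟨·,θ^∨⟩≤23); 5-tuples as given:

    1: (2, 1, 5, 3, 6)
    2: (1, 2, 2, 12, 0)
    3: (2, 2, 2, 3, 5)
    4: (2, 2, 2, 3, 5)
    5: (5, 2, 2, 5, 0)
    6: (4, 0, 2, 4, 9)
    7: (1, 2, 2, 12, 0)
    8: (5, 2, 2, 5, 0)
    9: (2, 2, 2, 3, 5)
    10: (2, 2, 2, 3, 5)
    11: (1, 2, 2, 12, 0)
    12: (2, 2, 2, 3, 5)
    13: (2, 1, 5, 3, 6)

Grouping the 13 weights by Ā_23-representative: 5 linkage classes.

[[1, 13], [2, 7, 11], [3, 4, 9, 10, 12], [5, 8], [6]]


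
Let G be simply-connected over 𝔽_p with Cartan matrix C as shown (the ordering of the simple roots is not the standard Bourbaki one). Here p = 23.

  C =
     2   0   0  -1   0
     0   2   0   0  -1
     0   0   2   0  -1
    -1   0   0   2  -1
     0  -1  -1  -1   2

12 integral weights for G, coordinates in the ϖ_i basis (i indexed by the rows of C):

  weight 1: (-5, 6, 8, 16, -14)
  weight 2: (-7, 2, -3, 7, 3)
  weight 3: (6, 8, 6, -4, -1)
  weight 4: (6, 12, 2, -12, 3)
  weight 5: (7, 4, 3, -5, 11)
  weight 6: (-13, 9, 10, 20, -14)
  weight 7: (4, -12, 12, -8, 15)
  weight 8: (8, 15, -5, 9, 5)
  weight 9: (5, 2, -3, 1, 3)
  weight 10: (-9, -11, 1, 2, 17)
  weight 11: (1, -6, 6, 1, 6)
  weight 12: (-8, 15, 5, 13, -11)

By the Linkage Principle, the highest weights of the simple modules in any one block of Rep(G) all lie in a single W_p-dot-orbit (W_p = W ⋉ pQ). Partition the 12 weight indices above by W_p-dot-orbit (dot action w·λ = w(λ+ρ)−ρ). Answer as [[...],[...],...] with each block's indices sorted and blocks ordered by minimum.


D_5 Cartan matrix, 5 simple roots permuted; ρ=(1,1,1,1,1).

Alcove-folded reps (p=23, 12 weights, presented ϖ-order):

    λ_1+ρ ↦ (4, 6, 4, 0, 3)
    λ_2+ρ ↦ (6, 3, 2, 2, 2)
    λ_3+ρ ↦ (4, 6, 4, 0, 3)
    λ_4+ρ ↦ (4, 6, 4, 0, 3)
    λ_5+ρ ↦ (6, 3, 2, 2, 2)
    λ_6+ρ ↦ (6, 3, 2, 2, 2)
    λ_7+ρ ↦ (2, 5, 7, 2, 2)
    λ_8+ρ ↦ (2, 5, 7, 2, 2)
    λ_9+ρ ↦ (6, 3, 2, 2, 2)
    λ_10+ρ ↦ (0, 10, 2, 3, 0)
    λ_11+ρ ↦ (2, 5, 7, 2, 2)
    λ_12+ρ ↦ (4, 6, 4, 0, 3)

Partition of {1..12} into 4 W_23-dot-orbits:

[[1, 3, 4, 12], [2, 5, 6, 9], [7, 8, 11], [10]]


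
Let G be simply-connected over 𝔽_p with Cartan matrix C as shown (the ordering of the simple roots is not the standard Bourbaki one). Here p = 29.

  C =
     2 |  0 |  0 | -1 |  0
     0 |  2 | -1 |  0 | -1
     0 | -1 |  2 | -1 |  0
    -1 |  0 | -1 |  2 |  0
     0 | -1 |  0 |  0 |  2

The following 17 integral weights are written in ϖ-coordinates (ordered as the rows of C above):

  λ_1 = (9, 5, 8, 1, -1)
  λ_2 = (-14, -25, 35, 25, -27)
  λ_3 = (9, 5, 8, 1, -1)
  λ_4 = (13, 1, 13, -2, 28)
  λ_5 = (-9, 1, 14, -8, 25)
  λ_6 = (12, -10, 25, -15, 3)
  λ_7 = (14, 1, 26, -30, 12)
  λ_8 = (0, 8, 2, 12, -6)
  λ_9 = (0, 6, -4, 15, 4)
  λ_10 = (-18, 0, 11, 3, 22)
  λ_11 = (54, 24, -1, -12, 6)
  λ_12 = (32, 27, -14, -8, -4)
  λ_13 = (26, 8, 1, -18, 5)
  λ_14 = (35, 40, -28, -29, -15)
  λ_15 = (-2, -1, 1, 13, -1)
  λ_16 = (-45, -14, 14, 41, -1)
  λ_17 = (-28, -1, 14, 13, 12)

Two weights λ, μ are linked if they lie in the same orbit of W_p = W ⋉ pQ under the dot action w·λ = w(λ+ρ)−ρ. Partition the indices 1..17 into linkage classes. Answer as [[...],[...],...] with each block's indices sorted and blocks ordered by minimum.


A_5 Cartan matrix, 5 simple roots permuted; ρ=(1,1,1,1,1).

Ā_29 reps of the 17 weights (A_5, coords as presented):

  λ_1 → (10, 6, 9, 2, 0) · λ_2 → (1, 4, 3, 13, 5) · λ_3 → (10, 6, 9, 2, 0) · λ_4 → (1, 0, 2, 13, 0) · λ_5 → (7, 2, 0, 1, 12) · λ_6 → (1, 4, 3, 13, 5) · λ_7 → (1, 0, 2, 13, 0) · λ_8 → (1, 4, 3, 13, 5) · λ_9 → (1, 4, 3, 13, 5) · λ_10 → (7, 0, 1, 5, 12) · λ_11 → (4, 8, 3, 0, 3) · λ_12 → (1, 4, 3, 13, 5) · λ_13 → (10, 6, 9, 2, 0) · λ_14 → (7, 2, 0, 1, 12) · λ_15 → (1, 0, 2, 13, 0) · λ_16 → (1, 0, 2, 13, 0) · λ_17 → (1, 0, 2, 13, 0)

These 17 weights hit 6 W_29-dot-orbits; sizes (3, 5, 5, 2, 1, 1):

[[1, 3, 13], [2, 6, 8, 9, 12], [4, 7, 15, 16, 17], [5, 14], [10], [11]]


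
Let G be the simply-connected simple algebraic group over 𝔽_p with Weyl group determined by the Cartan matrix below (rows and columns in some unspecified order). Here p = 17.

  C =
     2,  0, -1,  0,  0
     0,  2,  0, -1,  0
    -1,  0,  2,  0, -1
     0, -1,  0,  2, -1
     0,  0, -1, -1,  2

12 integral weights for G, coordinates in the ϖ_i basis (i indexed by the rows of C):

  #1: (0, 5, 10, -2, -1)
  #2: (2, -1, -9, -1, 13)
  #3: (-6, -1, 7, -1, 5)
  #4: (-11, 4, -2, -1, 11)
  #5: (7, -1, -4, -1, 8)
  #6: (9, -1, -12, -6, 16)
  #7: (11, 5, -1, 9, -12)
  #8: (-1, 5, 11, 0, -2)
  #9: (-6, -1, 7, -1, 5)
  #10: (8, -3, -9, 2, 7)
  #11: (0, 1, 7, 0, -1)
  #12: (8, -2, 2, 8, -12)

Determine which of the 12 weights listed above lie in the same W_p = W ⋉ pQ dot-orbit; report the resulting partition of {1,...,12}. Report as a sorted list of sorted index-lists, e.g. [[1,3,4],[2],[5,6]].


A_5 Cartan matrix, 5 simple roots permuted; ρ=(1,1,1,1,1).

Each λ_j+ρ reduced to Ā_17; 5-tuples below use C's row order:

  [1] (1, 5, 10, 0, 1)
  [2] (5, 0, 3, 0, 6)
  [3] (5, 0, 3, 0, 6)
  [4] (1, 5, 10, 0, 1)
  [5] (5, 0, 3, 0, 6)
  [6] (1, 5, 10, 0, 1)
  [7] (1, 5, 10, 0, 1)
  [8] (1, 5, 10, 0, 1)
  [9] (5, 0, 3, 0, 6)
  [10] (1, 2, 8, 1, 0)
  [11] (1, 2, 8, 1, 0)
  [12] (1, 2, 8, 1, 0)

3 distinct reps among the 12 weights ⇒ 3 W_17-linkage classes:

[[1, 4, 6, 7, 8], [2, 3, 5, 9], [10, 11, 12]]


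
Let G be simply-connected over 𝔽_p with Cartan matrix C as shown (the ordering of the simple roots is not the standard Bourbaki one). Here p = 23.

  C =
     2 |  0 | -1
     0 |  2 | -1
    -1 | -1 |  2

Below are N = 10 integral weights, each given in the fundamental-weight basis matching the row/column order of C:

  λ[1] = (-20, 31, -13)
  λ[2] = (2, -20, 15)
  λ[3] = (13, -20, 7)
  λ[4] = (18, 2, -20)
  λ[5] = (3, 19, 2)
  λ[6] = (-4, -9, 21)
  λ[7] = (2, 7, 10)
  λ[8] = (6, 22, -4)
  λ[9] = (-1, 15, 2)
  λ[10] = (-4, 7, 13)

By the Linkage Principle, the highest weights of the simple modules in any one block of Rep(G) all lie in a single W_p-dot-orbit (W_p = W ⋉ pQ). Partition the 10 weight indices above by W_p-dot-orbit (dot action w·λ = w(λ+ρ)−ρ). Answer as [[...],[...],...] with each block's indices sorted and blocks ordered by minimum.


A_3 Cartan matrix, 3 simple roots permuted; ρ=(1,1,1).

Folding the 10 weights λ_j+ρ into Ā_23 (reps in the given 3-coord order):

  [1] (3, 8, 11)
  [2] (0, 16, 3)
  [3] (3, 8, 11)
  [4] (0, 16, 3)
  [5] (0, 16, 3)
  [6] (3, 8, 11)
  [7] (3, 8, 11)
  [8] (0, 16, 3)
  [9] (0, 16, 3)
  [10] (3, 8, 11)

The 10 indices split into 2 linkage classes (same alcove rep ⇔ same W_23-dot-orbit):

[[1, 3, 6, 7, 10], [2, 4, 5, 8, 9]]


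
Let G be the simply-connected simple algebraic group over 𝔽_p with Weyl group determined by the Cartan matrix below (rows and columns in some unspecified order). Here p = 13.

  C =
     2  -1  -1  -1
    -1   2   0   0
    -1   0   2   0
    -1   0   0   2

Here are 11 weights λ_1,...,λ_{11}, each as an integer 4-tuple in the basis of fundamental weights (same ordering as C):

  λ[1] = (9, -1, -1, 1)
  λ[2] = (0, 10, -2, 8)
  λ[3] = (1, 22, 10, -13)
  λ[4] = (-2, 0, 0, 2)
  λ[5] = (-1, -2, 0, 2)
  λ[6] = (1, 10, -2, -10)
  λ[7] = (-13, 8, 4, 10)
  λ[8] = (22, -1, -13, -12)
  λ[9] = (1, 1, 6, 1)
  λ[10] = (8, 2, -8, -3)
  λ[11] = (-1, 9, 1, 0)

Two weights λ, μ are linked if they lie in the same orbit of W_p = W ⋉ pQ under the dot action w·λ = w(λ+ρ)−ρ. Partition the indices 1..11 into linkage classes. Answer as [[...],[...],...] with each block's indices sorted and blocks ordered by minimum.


Cartan matrix: type D_4 (|W|=192); un-permuting the 4 rows.

Folding the 11 weights λ_j+ρ into Ā_13 (reps in the given 4-coord order):

  λ_1 → (1, 0, 0, 2);  λ_2 → (1, 3, 7, 1);  λ_3 → (0, 10, 2, 1);  λ_4 → (1, 0, 0, 2);  λ_5 → (1, 0, 0, 2);  λ_6 → (1, 3, 7, 1);  λ_7 → (1, 3, 7, 1);  λ_8 → (0, 10, 2, 1);  λ_9 → (0, 2, 7, 2);  λ_10 → (0, 3, 7, 2);  λ_11 → (0, 10, 2, 1)

Linkage partition of the 11 weights (5 classes, p=13):

[[1, 4, 5], [2, 6, 7], [3, 8, 11], [9], [10]]


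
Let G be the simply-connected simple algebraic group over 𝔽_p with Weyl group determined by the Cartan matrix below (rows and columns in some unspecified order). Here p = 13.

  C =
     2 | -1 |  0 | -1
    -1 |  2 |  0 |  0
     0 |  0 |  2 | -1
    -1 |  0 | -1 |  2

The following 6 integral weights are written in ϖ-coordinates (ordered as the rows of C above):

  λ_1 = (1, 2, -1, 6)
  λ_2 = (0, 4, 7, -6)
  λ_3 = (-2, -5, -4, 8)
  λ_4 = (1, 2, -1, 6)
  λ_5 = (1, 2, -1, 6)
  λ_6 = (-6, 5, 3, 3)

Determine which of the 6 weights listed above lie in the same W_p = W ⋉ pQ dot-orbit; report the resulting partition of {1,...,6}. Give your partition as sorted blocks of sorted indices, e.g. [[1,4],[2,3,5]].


Root system A_4: the 4×4 matrix C matches after relabeling.

Each λ_j+ρ reduced to Ā_13; 4-tuples below use C's row order:

  λ_1 → (2, 3, 0, 7)
  λ_2 → (4, 1, 3, 1)
  λ_3 → (4, 1, 3, 1)
  λ_4 → (2, 3, 0, 7)
  λ_5 → (2, 3, 0, 7)
  λ_6 → (4, 1, 3, 1)

Partition of {1..6} into 2 W_13-dot-orbits:

[[1, 4, 5], [2, 3, 6]]


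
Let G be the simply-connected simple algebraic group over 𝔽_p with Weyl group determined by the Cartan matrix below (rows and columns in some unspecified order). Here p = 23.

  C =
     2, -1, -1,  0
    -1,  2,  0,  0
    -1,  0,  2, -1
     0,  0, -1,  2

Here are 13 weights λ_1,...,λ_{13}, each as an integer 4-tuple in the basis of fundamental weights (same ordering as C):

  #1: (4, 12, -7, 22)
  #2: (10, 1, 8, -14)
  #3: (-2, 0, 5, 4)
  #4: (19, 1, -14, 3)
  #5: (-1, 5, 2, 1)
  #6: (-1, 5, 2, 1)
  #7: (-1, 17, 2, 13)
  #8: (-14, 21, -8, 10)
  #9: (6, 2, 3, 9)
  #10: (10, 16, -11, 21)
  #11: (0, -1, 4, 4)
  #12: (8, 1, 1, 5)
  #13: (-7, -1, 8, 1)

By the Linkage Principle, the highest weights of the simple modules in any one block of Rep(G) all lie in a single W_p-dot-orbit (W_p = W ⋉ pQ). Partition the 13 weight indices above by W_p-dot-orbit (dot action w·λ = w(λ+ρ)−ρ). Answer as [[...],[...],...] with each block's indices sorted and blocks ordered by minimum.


Dynkin diagram of C (from the 6 off-diagonal −1 entries): A_4.

Alcove-folded reps (p=23, 13 weights, presented ϖ-order):

    [1] (1, 0, 5, 5)
    [2] (7, 2, 4, 9)
    [3] (1, 0, 5, 5)
    [4] (7, 2, 4, 9)
    [5] (0, 6, 3, 2)
    [6] (0, 6, 3, 2)
    [7] (0, 6, 3, 2)
    [8] (7, 2, 4, 9)
    [9] (7, 2, 4, 9)
    [10] (1, 0, 5, 5)
    [11] (1, 0, 5, 5)
    [12] (9, 2, 2, 6)
    [13] (0, 6, 3, 2)

Grouping the 13 weights by Ā_23-representative: 4 linkage classes.

[[1, 3, 10, 11], [2, 4, 8, 9], [5, 6, 7, 13], [12]]


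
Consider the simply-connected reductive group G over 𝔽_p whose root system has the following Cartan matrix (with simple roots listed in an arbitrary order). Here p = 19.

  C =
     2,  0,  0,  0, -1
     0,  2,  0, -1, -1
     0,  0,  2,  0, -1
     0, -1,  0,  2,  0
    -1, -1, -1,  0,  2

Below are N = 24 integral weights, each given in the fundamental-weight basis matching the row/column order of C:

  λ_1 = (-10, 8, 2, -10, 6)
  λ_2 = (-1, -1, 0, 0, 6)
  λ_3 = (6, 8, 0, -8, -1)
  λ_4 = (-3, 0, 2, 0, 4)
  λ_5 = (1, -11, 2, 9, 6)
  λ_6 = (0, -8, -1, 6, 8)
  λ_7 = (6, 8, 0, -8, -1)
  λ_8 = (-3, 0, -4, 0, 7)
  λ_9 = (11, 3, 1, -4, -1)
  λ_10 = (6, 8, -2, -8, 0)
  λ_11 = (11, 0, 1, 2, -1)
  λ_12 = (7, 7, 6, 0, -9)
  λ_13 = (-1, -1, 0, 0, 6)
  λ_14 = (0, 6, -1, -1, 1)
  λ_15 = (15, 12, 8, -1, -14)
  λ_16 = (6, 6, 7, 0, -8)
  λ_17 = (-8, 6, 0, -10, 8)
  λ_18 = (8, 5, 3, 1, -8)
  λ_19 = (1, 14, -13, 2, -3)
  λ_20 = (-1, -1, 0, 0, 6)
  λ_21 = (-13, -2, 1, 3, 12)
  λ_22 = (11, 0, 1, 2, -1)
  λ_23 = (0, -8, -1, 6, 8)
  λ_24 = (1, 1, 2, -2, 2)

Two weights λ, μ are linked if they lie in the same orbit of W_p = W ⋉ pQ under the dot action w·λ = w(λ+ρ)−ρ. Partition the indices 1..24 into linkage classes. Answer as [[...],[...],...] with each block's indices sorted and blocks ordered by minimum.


Type D_5, rank 5, |W|=1920; reorder rows/cols to standard.

Alcove-folded reps (p=19, 24 weights, presented ϖ-order):

  λ_1+ρ ↦ (7, 2, 1, 7, 0) · λ_2+ρ ↦ (0, 0, 1, 1, 7) · λ_3+ρ ↦ (7, 2, 1, 7, 0) · λ_4+ρ ↦ (2, 1, 3, 1, 3) · λ_5+ρ ↦ (1, 7, 0, 0, 2) · λ_6+ρ ↦ (1, 7, 0, 0, 2) · λ_7+ρ ↦ (7, 2, 1, 7, 0) · λ_8+ρ ↦ (2, 1, 3, 1, 3) · λ_9+ρ ↦ (12, 1, 2, 3, 0) · λ_10+ρ ↦ (7, 2, 1, 7, 0) · λ_11+ρ ↦ (12, 1, 2, 3, 0) · λ_12+ρ ↦ (0, 0, 1, 1, 7) · λ_13+ρ ↦ (0, 0, 1, 1, 7) · λ_14+ρ ↦ (1, 7, 0, 0, 2) · λ_15+ρ ↦ (3, 0, 4, 6, 3) · λ_16+ρ ↦ (0, 0, 1, 1, 7) · λ_17+ρ ↦ (7, 2, 1, 7, 0) · λ_18+ρ ↦ (2, 1, 3, 1, 3) · λ_19+ρ ↦ (12, 1, 2, 3, 0) · λ_20+ρ ↦ (0, 0, 1, 1, 7) · λ_21+ρ ↦ (12, 1, 2, 3, 0) · λ_22+ρ ↦ (12, 1, 2, 3, 0) · λ_23+ρ ↦ (1, 7, 0, 0, 2) · λ_24+ρ ↦ (2, 1, 3, 1, 3)

6 distinct reps among the 24 weights ⇒ 6 W_19-linkage classes:

[[1, 3, 7, 10, 17], [2, 12, 13, 16, 20], [4, 8, 18, 24], [5, 6, 14, 23], [9, 11, 19, 21, 22], [15]]


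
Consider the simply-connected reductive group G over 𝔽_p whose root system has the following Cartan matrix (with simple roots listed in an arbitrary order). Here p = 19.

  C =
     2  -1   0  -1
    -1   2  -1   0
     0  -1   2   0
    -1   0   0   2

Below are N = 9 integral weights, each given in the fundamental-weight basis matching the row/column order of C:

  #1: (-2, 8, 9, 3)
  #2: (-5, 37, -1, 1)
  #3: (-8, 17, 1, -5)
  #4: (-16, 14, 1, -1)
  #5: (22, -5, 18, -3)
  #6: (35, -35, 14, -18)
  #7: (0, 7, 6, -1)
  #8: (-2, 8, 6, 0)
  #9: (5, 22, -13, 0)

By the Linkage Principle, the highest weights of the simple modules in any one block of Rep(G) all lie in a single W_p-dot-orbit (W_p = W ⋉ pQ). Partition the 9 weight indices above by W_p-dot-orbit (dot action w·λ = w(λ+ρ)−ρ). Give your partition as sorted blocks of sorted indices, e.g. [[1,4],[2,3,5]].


Cartan matrix: type A_4 (|W|=120); un-permuting the 4 rows.

Folding the 9 weights λ_j+ρ into Ā_19 (reps in the given 4-coord order):

  λ_1+ρ ↦ (1, 8, 7, 0);  λ_2+ρ ↦ (0, 0, 2, 15);  λ_3+ρ ↦ (4, 7, 1, 6);  λ_4+ρ ↦ (0, 0, 2, 15);  λ_5+ρ ↦ (0, 0, 2, 15);  λ_6+ρ ↦ (0, 0, 2, 15);  λ_7+ρ ↦ (1, 8, 7, 0);  λ_8+ρ ↦ (1, 8, 7, 0);  λ_9+ρ ↦ (4, 7, 1, 6)

3 distinct reps among the 9 weights ⇒ 3 W_19-linkage classes:

[[1, 7, 8], [2, 4, 5, 6], [3, 9]]


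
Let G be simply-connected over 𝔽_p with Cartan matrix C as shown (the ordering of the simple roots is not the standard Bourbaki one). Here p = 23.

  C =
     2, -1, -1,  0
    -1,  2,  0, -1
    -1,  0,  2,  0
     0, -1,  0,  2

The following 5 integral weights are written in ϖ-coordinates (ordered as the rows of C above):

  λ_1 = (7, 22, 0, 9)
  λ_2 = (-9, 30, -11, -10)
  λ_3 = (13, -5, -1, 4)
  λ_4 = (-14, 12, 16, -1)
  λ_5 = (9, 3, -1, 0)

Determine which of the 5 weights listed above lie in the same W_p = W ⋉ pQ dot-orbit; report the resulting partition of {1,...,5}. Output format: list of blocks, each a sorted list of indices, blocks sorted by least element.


C ↔ A_4 under row/col permutation; |W(A_4)| = 120.

W_23-reps of the 5 weights in Ā_23 (same 4-coord order as C):

  λ_1 → (10, 4, 0, 1) · λ_2 → (10, 4, 0, 1) · λ_3 → (10, 4, 0, 1) · λ_4 → (13, 0, 4, 0) · λ_5 → (10, 4, 0, 1)

Partition of {1..5} into 2 W_23-dot-orbits:

[[1, 2, 3, 5], [4]]


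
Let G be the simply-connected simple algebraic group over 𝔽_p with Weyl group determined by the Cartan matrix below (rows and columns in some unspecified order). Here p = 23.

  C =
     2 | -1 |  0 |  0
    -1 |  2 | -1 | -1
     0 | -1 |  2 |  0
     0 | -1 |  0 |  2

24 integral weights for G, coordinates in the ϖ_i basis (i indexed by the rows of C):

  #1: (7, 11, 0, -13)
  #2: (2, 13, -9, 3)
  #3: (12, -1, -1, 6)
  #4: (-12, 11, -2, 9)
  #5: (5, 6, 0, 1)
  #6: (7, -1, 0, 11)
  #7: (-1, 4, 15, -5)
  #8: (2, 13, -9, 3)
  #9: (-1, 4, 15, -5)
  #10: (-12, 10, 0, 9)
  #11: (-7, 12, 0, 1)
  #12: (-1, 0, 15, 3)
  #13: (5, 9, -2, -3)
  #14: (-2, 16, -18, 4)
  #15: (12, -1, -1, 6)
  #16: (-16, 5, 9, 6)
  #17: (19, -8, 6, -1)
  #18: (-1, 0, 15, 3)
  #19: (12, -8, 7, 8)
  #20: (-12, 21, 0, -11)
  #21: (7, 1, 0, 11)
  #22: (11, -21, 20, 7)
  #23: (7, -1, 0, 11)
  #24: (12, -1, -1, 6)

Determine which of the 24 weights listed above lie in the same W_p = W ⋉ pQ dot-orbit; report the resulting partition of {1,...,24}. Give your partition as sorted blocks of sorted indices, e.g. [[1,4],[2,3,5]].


Cartan matrix: type D_4 (|W|=192); un-permuting the 4 rows.

W_23-reps of the 24 weights in Ā_23 (same 4-coord order as C):

  1: (8, 0, 1, 12) · 2: (3, 2, 8, 4) · 3: (13, 0, 0, 7) · 4: (11, 0, 1, 10) · 5: (6, 7, 1, 2) · 6: (8, 0, 1, 12) · 7: (0, 1, 16, 4) · 8: (3, 2, 8, 4) · 9: (0, 1, 16, 4) · 10: (11, 0, 1, 10) · 11: (6, 7, 1, 2) · 12: (0, 1, 16, 4) · 13: (6, 7, 1, 2) · 14: (0, 1, 16, 4) · 15: (13, 0, 0, 7) · 16: (6, 7, 1, 2) · 17: (13, 0, 0, 7) · 18: (0, 1, 16, 4) · 19: (6, 7, 1, 2) · 20: (11, 0, 1, 10) · 21: (8, 0, 1, 12) · 22: (8, 0, 1, 12) · 23: (8, 0, 1, 12) · 24: (13, 0, 0, 7)

These 24 weights hit 6 W_23-dot-orbits; sizes (5, 2, 4, 3, 5, 5):

[[1, 6, 21, 22, 23], [2, 8], [3, 15, 17, 24], [4, 10, 20], [5, 11, 13, 16, 19], [7, 9, 12, 14, 18]]


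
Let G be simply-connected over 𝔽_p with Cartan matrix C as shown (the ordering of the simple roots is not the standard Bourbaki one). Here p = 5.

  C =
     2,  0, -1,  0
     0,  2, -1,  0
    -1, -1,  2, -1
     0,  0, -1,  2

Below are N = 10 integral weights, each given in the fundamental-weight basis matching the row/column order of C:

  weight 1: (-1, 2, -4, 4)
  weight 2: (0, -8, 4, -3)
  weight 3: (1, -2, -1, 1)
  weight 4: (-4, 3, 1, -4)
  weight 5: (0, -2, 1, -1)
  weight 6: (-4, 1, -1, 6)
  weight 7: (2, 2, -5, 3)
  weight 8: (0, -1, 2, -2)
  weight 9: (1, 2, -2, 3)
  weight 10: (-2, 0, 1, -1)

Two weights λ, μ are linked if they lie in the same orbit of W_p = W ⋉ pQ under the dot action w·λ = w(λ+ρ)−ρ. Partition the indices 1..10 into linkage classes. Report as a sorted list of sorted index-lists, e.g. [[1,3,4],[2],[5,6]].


Root system D_4: the 4×4 matrix C matches after relabeling.

Folding the 10 weights λ_j+ρ into Ā_5 (reps in the given 4-coord order):

  1: (3, 0, 0, 2);  2: (1, 1, 1, 0);  3: (1, 0, 1, 1);  4: (1, 0, 1, 1);  5: (1, 1, 1, 0);  6: (1, 0, 1, 1);  7: (1, 1, 1, 0);  8: (1, 0, 1, 1);  9: (1, 0, 1, 1);  10: (1, 1, 1, 0)

Linkage partition of the 10 weights (3 classes, p=5):

[[1], [2, 5, 7, 10], [3, 4, 6, 8, 9]]


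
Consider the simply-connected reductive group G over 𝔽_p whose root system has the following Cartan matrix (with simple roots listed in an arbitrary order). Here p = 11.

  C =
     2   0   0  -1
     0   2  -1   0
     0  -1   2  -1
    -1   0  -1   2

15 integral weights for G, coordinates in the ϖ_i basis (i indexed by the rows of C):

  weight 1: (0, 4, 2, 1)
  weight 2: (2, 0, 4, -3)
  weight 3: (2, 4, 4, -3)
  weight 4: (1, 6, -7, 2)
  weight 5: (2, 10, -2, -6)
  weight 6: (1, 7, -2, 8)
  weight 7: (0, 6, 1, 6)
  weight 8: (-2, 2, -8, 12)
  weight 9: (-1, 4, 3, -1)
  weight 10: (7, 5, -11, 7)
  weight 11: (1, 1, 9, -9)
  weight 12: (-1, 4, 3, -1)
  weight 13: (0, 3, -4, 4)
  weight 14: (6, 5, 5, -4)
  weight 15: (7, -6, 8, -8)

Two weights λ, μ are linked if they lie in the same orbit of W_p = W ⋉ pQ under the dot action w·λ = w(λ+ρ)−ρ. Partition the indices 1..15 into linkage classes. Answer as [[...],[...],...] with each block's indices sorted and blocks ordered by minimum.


Dynkin diagram of C (from the 6 off-diagonal −1 entries): A_4.

Folding the 15 weights λ_j+ρ into Ā_11 (reps in the given 4-coord order):

  λ_1 → (1, 5, 3, 2) · λ_2 → (1, 1, 3, 2) · λ_3 → (1, 5, 3, 2) · λ_4 → (1, 1, 3, 2) · λ_5 → (1, 5, 3, 2) · λ_6 → (5, 0, 1, 3) · λ_7 → (5, 1, 2, 2) · λ_8 → (1, 2, 3, 4) · λ_9 → (0, 5, 4, 0) · λ_10 → (1, 1, 3, 2) · λ_11 → (5, 1, 2, 2) · λ_12 → (0, 5, 4, 0) · λ_13 → (1, 1, 3, 2) · λ_14 → (1, 1, 3, 2) · λ_15 → (1, 2, 3, 4)

Linkage partition of the 15 weights (6 classes, p=11):

[[1, 3, 5], [2, 4, 10, 13, 14], [6], [7, 11], [8, 15], [9, 12]]


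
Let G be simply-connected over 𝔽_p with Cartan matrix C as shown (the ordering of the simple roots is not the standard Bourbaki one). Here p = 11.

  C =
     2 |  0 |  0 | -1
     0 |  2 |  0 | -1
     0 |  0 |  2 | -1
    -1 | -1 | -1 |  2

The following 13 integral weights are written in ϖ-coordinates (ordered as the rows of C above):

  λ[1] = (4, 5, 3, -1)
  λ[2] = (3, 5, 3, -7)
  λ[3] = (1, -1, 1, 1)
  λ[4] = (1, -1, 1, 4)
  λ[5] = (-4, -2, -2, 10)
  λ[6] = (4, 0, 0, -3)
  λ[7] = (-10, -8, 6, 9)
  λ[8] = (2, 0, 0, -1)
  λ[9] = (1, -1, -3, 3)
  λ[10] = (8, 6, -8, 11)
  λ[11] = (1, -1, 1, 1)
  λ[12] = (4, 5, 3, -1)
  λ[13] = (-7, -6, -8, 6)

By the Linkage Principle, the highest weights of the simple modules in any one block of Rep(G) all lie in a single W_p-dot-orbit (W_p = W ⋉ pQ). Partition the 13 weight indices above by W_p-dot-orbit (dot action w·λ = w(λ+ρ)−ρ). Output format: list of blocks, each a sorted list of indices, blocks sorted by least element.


C ↔ D_4 under row/col permutation; |W(D_4)| = 192.

Alcove-folded reps (p=11, 13 weights, presented ϖ-order):

  1: (1, 2, 0, 4)
  2: (2, 0, 2, 2)
  3: (2, 0, 2, 2)
  4: (2, 0, 2, 2)
  5: (3, 1, 1, 0)
  6: (3, 1, 1, 0)
  7: (3, 1, 1, 0)
  8: (3, 1, 1, 0)
  9: (2, 0, 2, 2)
  10: (3, 1, 1, 0)
  11: (2, 0, 2, 2)
  12: (1, 2, 0, 4)
  13: (1, 2, 0, 4)

Linkage partition of the 13 weights (3 classes, p=11):

[[1, 12, 13], [2, 3, 4, 9, 11], [5, 6, 7, 8, 10]]


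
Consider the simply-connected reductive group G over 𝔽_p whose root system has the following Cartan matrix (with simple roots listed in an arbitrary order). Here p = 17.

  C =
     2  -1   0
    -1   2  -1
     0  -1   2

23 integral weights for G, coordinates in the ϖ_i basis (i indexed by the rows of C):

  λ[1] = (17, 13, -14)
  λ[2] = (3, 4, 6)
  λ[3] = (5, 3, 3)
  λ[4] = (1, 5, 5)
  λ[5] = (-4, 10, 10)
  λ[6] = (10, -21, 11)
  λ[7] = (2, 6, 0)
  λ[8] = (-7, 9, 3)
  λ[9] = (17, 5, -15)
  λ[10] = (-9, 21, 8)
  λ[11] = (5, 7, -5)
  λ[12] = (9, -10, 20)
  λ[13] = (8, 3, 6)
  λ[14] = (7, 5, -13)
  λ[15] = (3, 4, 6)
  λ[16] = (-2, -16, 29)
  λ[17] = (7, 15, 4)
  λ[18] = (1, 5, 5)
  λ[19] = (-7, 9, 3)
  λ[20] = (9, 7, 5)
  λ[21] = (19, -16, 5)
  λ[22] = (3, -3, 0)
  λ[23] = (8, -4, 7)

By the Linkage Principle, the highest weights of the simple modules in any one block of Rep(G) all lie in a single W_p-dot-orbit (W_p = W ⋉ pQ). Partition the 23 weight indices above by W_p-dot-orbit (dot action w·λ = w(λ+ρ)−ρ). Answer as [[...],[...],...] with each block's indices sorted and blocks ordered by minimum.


Cartan matrix: type A_3 (|W|=24); un-permuting the 3 rows.

Alcove-folded reps (p=17, 23 weights, presented ϖ-order):

    1: (2, 1, 1)
    2: (4, 5, 7)
    3: (6, 4, 4)
    4: (2, 6, 6)
    5: (2, 6, 6)
    6: (6, 3, 5)
    7: (3, 7, 1)
    8: (6, 4, 4)
    9: (3, 7, 1)
    10: (6, 3, 5)
    11: (6, 4, 4)
    12: (4, 5, 7)
    13: (6, 4, 4)
    14: (2, 6, 6)
    15: (4, 5, 7)
    16: (2, 1, 1)
    17: (4, 5, 7)
    18: (2, 6, 6)
    19: (6, 4, 4)
    20: (3, 7, 1)
    21: (2, 6, 6)
    22: (2, 1, 1)
    23: (6, 3, 5)

6 distinct reps among the 23 weights ⇒ 6 W_17-linkage classes:

[[1, 16, 22], [2, 12, 15, 17], [3, 8, 11, 13, 19], [4, 5, 14, 18, 21], [6, 10, 23], [7, 9, 20]]


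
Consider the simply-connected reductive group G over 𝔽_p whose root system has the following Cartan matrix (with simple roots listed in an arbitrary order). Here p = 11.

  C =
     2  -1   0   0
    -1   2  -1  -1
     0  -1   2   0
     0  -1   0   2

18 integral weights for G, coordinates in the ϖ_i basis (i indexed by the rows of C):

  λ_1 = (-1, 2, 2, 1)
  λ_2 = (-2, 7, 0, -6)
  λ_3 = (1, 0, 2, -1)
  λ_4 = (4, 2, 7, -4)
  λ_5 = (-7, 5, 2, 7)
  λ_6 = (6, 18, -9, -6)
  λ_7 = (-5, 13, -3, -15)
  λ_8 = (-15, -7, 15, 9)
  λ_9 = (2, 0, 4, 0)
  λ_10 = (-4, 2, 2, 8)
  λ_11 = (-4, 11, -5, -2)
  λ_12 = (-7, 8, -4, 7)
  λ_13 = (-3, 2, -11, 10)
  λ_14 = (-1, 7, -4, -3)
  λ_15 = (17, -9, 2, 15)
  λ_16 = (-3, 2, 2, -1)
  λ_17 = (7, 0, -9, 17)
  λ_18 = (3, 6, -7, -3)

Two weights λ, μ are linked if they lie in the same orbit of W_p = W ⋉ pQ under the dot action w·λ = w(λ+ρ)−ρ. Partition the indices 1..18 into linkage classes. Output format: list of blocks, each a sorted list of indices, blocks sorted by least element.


D_4 Cartan matrix, 4 simple roots permuted; ρ=(1,1,1,1).

Each λ_j+ρ reduced to Ā_11; 4-tuples below use C's row order:

  λ_1 → (0, 3, 3, 2) · λ_2 → (1, 2, 1, 5) · λ_3 → (2, 1, 3, 0) · λ_4 → (0, 3, 3, 2) · λ_5 → (0, 3, 3, 2) · λ_6 → (2, 1, 3, 0) · λ_7 → (1, 2, 1, 5) · λ_8 → (3, 1, 5, 1) · λ_9 → (3, 1, 5, 1) · λ_10 → (1, 2, 1, 5) · λ_11 → (2, 1, 3, 0) · λ_12 → (0, 3, 3, 2) · λ_13 → (6, 1, 0, 1) · λ_14 → (0, 3, 3, 2) · λ_15 → (2, 1, 3, 0) · λ_16 → (2, 1, 3, 0) · λ_17 → (1, 2, 1, 5) · λ_18 → (3, 1, 5, 1)

Partition of {1..18} into 5 W_11-dot-orbits:

[[1, 4, 5, 12, 14], [2, 7, 10, 17], [3, 6, 11, 15, 16], [8, 9, 18], [13]]
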